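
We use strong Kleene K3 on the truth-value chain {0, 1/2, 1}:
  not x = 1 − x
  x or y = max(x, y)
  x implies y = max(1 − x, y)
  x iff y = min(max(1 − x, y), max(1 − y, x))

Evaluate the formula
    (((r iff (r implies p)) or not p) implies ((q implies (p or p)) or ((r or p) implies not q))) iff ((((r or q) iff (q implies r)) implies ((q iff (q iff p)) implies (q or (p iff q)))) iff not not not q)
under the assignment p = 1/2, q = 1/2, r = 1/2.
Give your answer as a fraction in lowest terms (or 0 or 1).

r implies p = 1/2 implies 1/2 = 1/2
r iff (r implies p) = 1/2 iff 1/2 = 1/2
not p = not 1/2 = 1/2
(r iff (r implies p)) or not p = 1/2 or 1/2 = 1/2
p or p = 1/2 or 1/2 = 1/2
q implies (p or p) = 1/2 implies 1/2 = 1/2
r or p = 1/2 or 1/2 = 1/2
not q = not 1/2 = 1/2
(r or p) implies not q = 1/2 implies 1/2 = 1/2
(q implies (p or p)) or ((r or p) implies not q) = 1/2 or 1/2 = 1/2
((r iff (r implies p)) or not p) implies ((q implies (p or p)) or ((r or p) implies not q)) = 1/2 implies 1/2 = 1/2
r or q = 1/2 or 1/2 = 1/2
q implies r = 1/2 implies 1/2 = 1/2
(r or q) iff (q implies r) = 1/2 iff 1/2 = 1/2
q iff p = 1/2 iff 1/2 = 1/2
q iff (q iff p) = 1/2 iff 1/2 = 1/2
p iff q = 1/2 iff 1/2 = 1/2
q or (p iff q) = 1/2 or 1/2 = 1/2
(q iff (q iff p)) implies (q or (p iff q)) = 1/2 implies 1/2 = 1/2
((r or q) iff (q implies r)) implies ((q iff (q iff p)) implies (q or (p iff q))) = 1/2 implies 1/2 = 1/2
not q = not 1/2 = 1/2
not not q = not 1/2 = 1/2
not not not q = not 1/2 = 1/2
(((r or q) iff (q implies r)) implies ((q iff (q iff p)) implies (q or (p iff q)))) iff not not not q = 1/2 iff 1/2 = 1/2
(((r iff (r implies p)) or not p) implies ((q implies (p or p)) or ((r or p) implies not q))) iff ((((r or q) iff (q implies r)) implies ((q iff (q iff p)) implies (q or (p iff q)))) iff not not not q) = 1/2 iff 1/2 = 1/2

1/2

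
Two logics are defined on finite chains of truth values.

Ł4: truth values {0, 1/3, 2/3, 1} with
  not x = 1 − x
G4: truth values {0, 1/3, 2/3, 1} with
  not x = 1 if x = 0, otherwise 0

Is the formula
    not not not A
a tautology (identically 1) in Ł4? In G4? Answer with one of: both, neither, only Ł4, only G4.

In Ł4: at A = 1/3 the value is 2/3 — not a tautology.
In G4: at A = 1/3 the value is 0 — not a tautology.

neither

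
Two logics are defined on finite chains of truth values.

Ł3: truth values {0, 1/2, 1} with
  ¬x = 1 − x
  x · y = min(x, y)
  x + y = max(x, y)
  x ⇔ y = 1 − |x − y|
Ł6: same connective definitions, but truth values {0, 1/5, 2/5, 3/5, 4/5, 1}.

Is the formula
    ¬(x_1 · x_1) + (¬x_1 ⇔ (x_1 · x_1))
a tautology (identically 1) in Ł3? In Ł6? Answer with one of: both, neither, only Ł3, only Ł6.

In Ł3: at x_1 = 1 the value is 0 — not a tautology.
In Ł6: at x_1 = 1/5 the value is 4/5 — not a tautology.

neither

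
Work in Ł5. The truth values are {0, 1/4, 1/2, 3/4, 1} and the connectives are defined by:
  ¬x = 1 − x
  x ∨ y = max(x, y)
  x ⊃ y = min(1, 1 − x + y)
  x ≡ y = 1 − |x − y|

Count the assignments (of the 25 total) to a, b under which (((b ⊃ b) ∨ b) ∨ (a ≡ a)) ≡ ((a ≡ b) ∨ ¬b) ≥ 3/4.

value 1: 9 assignments (counts)
value 3/4: 9 assignments (counts)
value 1/2: 4 assignments
value 1/4: 2 assignments
value 0: 1 assignment
So 18 of the 25 assignments meet the threshold.

18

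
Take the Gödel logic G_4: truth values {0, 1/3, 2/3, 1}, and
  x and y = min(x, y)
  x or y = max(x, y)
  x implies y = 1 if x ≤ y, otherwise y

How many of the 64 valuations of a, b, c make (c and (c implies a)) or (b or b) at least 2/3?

value 1: 19 assignments (counts)
value 2/3: 21 assignments (counts)
value 1/3: 17 assignments
value 0: 7 assignments
So 40 of the 64 assignments meet the threshold.

40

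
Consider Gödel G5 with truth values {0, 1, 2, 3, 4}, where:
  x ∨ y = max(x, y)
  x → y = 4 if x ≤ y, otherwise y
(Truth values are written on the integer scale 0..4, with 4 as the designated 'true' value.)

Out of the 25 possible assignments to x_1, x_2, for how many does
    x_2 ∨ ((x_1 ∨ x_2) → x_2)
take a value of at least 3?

16

value 4: 15 assignments (counts)
value 3: 1 assignment (counts)
value 2: 2 assignments
value 1: 3 assignments
value 0: 4 assignments
So 16 of the 25 assignments meet the threshold.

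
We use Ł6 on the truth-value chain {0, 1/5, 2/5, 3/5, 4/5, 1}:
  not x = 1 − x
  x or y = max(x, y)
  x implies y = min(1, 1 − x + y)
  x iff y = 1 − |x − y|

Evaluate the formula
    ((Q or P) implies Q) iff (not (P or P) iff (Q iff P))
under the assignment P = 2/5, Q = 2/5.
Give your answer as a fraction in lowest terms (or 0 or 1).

3/5

Q or P = 2/5 or 2/5 = 2/5
(Q or P) implies Q = 2/5 implies 2/5 = 1
P or P = 2/5 or 2/5 = 2/5
not (P or P) = not 2/5 = 3/5
Q iff P = 2/5 iff 2/5 = 1
not (P or P) iff (Q iff P) = 3/5 iff 1 = 3/5
((Q or P) implies Q) iff (not (P or P) iff (Q iff P)) = 1 iff 3/5 = 3/5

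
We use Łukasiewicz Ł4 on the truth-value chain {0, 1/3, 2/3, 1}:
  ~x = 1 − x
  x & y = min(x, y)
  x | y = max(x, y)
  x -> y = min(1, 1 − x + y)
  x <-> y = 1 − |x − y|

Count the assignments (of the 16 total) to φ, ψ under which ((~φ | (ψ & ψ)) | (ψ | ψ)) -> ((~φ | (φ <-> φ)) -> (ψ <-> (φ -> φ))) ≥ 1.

φ = 0, ψ = 0 ↦ 0  <
φ = 0, ψ = 1/3 ↦ 1/3  <
φ = 0, ψ = 2/3 ↦ 2/3  <
φ = 0, ψ = 1 ↦ 1  ≥
φ = 1/3, ψ = 0 ↦ 1/3  <
φ = 1/3, ψ = 1/3 ↦ 2/3  <
φ = 1/3, ψ = 2/3 ↦ 1  ≥
φ = 1/3, ψ = 1 ↦ 1  ≥
φ = 2/3, ψ = 0 ↦ 2/3  <
φ = 2/3, ψ = 1/3 ↦ 1  ≥
φ = 2/3, ψ = 2/3 ↦ 1  ≥
φ = 2/3, ψ = 1 ↦ 1  ≥
φ = 1, ψ = 0 ↦ 1  ≥
φ = 1, ψ = 1/3 ↦ 1  ≥
φ = 1, ψ = 2/3 ↦ 1  ≥
φ = 1, ψ = 1 ↦ 1  ≥
So 10 of the 16 assignments meet the threshold.

10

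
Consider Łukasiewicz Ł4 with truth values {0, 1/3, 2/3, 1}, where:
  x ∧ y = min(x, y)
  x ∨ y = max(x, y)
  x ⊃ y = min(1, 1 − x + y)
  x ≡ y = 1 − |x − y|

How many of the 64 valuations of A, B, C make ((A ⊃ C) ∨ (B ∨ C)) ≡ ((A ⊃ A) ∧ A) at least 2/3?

value 1: 11 assignments (counts)
value 2/3: 20 assignments (counts)
value 1/3: 16 assignments
value 0: 17 assignments
So 31 of the 64 assignments meet the threshold.

31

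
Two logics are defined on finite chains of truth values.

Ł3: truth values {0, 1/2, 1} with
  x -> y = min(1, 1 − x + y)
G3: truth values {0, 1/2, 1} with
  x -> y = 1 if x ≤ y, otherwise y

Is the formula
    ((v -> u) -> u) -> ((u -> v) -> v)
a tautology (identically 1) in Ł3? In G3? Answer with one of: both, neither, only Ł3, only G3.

only Ł3

In Ł3: every assignment gives 1 — tautology.
In G3: at u = 0, v = 1/2 the value is 1/2 — not a tautology.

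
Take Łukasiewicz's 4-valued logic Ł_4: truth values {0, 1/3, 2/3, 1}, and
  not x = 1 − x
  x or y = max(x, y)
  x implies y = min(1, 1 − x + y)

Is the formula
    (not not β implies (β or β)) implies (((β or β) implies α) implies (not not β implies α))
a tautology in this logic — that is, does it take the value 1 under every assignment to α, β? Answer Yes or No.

Yes

α = 0, β = 0 ↦ 1
α = 0, β = 1/3 ↦ 1
α = 0, β = 2/3 ↦ 1
α = 0, β = 1 ↦ 1
α = 1/3, β = 0 ↦ 1
α = 1/3, β = 1/3 ↦ 1
α = 1/3, β = 2/3 ↦ 1
α = 1/3, β = 1 ↦ 1
α = 2/3, β = 0 ↦ 1
α = 2/3, β = 1/3 ↦ 1
α = 2/3, β = 2/3 ↦ 1
α = 2/3, β = 1 ↦ 1
α = 1, β = 0 ↦ 1
α = 1, β = 1/3 ↦ 1
α = 1, β = 2/3 ↦ 1
α = 1, β = 1 ↦ 1
Every assignment gives a value ≥ 1.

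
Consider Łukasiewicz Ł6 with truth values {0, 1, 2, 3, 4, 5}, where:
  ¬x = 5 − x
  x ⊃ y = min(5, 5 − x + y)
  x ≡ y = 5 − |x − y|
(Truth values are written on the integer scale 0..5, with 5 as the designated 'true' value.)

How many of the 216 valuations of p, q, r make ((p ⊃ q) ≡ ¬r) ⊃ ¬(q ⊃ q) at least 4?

51

value 5: 22 assignments (counts)
value 4: 29 assignments (counts)
value 3: 36 assignments
value 2: 43 assignments
value 1: 50 assignments
value 0: 36 assignments
So 51 of the 216 assignments meet the threshold.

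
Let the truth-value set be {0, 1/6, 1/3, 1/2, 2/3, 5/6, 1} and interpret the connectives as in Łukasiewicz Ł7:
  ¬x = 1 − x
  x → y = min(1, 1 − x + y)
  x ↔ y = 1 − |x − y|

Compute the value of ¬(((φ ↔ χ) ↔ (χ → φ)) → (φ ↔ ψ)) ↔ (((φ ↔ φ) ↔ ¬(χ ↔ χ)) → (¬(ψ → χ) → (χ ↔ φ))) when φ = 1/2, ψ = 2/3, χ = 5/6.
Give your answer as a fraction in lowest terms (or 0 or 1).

1/6

φ ↔ χ = 1/2 ↔ 5/6 = 2/3
χ → φ = 5/6 → 1/2 = 2/3
(φ ↔ χ) ↔ (χ → φ) = 2/3 ↔ 2/3 = 1
φ ↔ ψ = 1/2 ↔ 2/3 = 5/6
((φ ↔ χ) ↔ (χ → φ)) → (φ ↔ ψ) = 1 → 5/6 = 5/6
¬(((φ ↔ χ) ↔ (χ → φ)) → (φ ↔ ψ)) = ¬5/6 = 1/6
φ ↔ φ = 1/2 ↔ 1/2 = 1
χ ↔ χ = 5/6 ↔ 5/6 = 1
¬(χ ↔ χ) = ¬1 = 0
(φ ↔ φ) ↔ ¬(χ ↔ χ) = 1 ↔ 0 = 0
ψ → χ = 2/3 → 5/6 = 1
¬(ψ → χ) = ¬1 = 0
χ ↔ φ = 5/6 ↔ 1/2 = 2/3
¬(ψ → χ) → (χ ↔ φ) = 0 → 2/3 = 1
((φ ↔ φ) ↔ ¬(χ ↔ χ)) → (¬(ψ → χ) → (χ ↔ φ)) = 0 → 1 = 1
¬(((φ ↔ χ) ↔ (χ → φ)) → (φ ↔ ψ)) ↔ (((φ ↔ φ) ↔ ¬(χ ↔ χ)) → (¬(ψ → χ) → (χ ↔ φ))) = 1/6 ↔ 1 = 1/6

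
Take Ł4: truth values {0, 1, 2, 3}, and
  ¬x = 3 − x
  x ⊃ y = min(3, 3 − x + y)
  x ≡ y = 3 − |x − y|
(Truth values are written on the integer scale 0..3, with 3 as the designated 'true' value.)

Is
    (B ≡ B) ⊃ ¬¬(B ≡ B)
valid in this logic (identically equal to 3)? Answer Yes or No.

B = 0 ↦ 3
B = 1 ↦ 3
B = 2 ↦ 3
B = 3 ↦ 3
Every assignment gives a value ≥ 3.

Yes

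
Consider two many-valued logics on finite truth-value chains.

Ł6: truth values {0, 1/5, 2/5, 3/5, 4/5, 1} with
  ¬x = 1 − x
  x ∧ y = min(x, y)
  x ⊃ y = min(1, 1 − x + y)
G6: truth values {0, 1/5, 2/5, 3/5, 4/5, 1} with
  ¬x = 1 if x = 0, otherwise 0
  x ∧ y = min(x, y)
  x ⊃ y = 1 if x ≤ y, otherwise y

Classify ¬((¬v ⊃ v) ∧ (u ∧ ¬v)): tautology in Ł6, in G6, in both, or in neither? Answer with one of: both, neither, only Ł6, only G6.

only G6

In Ł6: at u = 1/5, v = 1/5 the value is 4/5 — not a tautology.
In G6: every assignment gives 1 — tautology.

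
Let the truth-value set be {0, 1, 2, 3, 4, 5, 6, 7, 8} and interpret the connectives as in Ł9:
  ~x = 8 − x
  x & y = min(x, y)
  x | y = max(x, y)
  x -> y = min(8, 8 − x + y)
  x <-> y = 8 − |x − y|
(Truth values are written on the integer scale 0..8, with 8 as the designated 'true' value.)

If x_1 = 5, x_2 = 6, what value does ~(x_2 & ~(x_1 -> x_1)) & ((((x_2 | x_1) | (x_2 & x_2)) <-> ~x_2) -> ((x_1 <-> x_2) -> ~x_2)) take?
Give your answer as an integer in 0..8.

7

x_1 -> x_1 = 5 -> 5 = 8
~(x_1 -> x_1) = ~8 = 0
x_2 & ~(x_1 -> x_1) = 6 & 0 = 0
~(x_2 & ~(x_1 -> x_1)) = ~0 = 8
x_2 | x_1 = 6 | 5 = 6
x_2 & x_2 = 6 & 6 = 6
(x_2 | x_1) | (x_2 & x_2) = 6 | 6 = 6
~x_2 = ~6 = 2
((x_2 | x_1) | (x_2 & x_2)) <-> ~x_2 = 6 <-> 2 = 4
x_1 <-> x_2 = 5 <-> 6 = 7
~x_2 = ~6 = 2
(x_1 <-> x_2) -> ~x_2 = 7 -> 2 = 3
(((x_2 | x_1) | (x_2 & x_2)) <-> ~x_2) -> ((x_1 <-> x_2) -> ~x_2) = 4 -> 3 = 7
~(x_2 & ~(x_1 -> x_1)) & ((((x_2 | x_1) | (x_2 & x_2)) <-> ~x_2) -> ((x_1 <-> x_2) -> ~x_2)) = 8 & 7 = 7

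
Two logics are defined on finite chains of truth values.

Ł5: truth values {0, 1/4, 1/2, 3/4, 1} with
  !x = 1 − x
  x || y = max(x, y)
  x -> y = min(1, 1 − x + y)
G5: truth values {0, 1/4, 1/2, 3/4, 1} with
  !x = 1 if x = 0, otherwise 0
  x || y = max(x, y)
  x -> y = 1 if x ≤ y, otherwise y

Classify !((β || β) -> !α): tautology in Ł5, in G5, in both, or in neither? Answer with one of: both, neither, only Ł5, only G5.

In Ł5: at α = 0, β = 0 the value is 0 — not a tautology.
In G5: at α = 0, β = 0 the value is 0 — not a tautology.

neither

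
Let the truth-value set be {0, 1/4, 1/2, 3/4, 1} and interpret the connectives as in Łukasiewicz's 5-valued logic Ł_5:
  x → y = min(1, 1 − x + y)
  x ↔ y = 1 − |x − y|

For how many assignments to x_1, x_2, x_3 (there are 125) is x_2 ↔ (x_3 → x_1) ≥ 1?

25

value 1: 25 assignments (counts)
value 3/4: 34 assignments
value 1/2: 28 assignments
value 1/4: 22 assignments
value 0: 16 assignments
So 25 of the 125 assignments meet the threshold.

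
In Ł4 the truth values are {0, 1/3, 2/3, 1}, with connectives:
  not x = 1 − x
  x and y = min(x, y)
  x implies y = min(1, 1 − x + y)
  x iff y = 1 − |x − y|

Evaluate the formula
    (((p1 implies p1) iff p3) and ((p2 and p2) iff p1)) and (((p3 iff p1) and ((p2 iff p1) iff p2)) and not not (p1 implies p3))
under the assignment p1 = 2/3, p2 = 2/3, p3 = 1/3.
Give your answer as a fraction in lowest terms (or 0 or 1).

p1 implies p1 = 2/3 implies 2/3 = 1
(p1 implies p1) iff p3 = 1 iff 1/3 = 1/3
p2 and p2 = 2/3 and 2/3 = 2/3
(p2 and p2) iff p1 = 2/3 iff 2/3 = 1
((p1 implies p1) iff p3) and ((p2 and p2) iff p1) = 1/3 and 1 = 1/3
p3 iff p1 = 1/3 iff 2/3 = 2/3
p2 iff p1 = 2/3 iff 2/3 = 1
(p2 iff p1) iff p2 = 1 iff 2/3 = 2/3
(p3 iff p1) and ((p2 iff p1) iff p2) = 2/3 and 2/3 = 2/3
p1 implies p3 = 2/3 implies 1/3 = 2/3
not (p1 implies p3) = not 2/3 = 1/3
not not (p1 implies p3) = not 1/3 = 2/3
((p3 iff p1) and ((p2 iff p1) iff p2)) and not not (p1 implies p3) = 2/3 and 2/3 = 2/3
(((p1 implies p1) iff p3) and ((p2 and p2) iff p1)) and (((p3 iff p1) and ((p2 iff p1) iff p2)) and not not (p1 implies p3)) = 1/3 and 2/3 = 1/3

1/3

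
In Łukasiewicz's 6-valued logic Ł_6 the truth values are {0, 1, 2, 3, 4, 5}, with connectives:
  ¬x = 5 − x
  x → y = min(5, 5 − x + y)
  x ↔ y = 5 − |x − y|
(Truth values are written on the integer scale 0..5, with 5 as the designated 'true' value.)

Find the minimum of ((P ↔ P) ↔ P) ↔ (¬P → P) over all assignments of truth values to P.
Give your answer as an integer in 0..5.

3

Take P = 2:
P ↔ P = 2 ↔ 2 = 5
(P ↔ P) ↔ P = 5 ↔ 2 = 2
¬P = ¬2 = 3
¬P → P = 3 → 2 = 4
((P ↔ P) ↔ P) ↔ (¬P → P) = 2 ↔ 4 = 3
No assignment yields a value below 3, so this is the minimum.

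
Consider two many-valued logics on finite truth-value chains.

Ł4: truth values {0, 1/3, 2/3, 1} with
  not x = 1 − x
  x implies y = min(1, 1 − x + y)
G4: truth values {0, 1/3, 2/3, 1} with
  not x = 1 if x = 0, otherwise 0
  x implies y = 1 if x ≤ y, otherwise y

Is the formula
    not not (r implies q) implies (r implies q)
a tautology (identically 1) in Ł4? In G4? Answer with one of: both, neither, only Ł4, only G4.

only Ł4

In Ł4: every assignment gives 1 — tautology.
In G4: at q = 1/3, r = 2/3 the value is 1/3 — not a tautology.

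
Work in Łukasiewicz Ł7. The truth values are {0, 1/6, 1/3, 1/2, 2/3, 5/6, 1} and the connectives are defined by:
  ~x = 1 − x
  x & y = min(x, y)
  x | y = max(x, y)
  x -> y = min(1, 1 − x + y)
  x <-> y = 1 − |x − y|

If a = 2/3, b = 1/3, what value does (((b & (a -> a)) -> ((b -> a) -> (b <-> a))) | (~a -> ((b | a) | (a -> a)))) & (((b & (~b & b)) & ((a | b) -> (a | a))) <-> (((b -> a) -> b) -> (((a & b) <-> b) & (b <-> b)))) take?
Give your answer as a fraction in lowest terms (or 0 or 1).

1/3

a -> a = 2/3 -> 2/3 = 1
b & (a -> a) = 1/3 & 1 = 1/3
b -> a = 1/3 -> 2/3 = 1
b <-> a = 1/3 <-> 2/3 = 2/3
(b -> a) -> (b <-> a) = 1 -> 2/3 = 2/3
(b & (a -> a)) -> ((b -> a) -> (b <-> a)) = 1/3 -> 2/3 = 1
~a = ~2/3 = 1/3
b | a = 1/3 | 2/3 = 2/3
a -> a = 2/3 -> 2/3 = 1
(b | a) | (a -> a) = 2/3 | 1 = 1
~a -> ((b | a) | (a -> a)) = 1/3 -> 1 = 1
((b & (a -> a)) -> ((b -> a) -> (b <-> a))) | (~a -> ((b | a) | (a -> a))) = 1 | 1 = 1
~b = ~1/3 = 2/3
~b & b = 2/3 & 1/3 = 1/3
b & (~b & b) = 1/3 & 1/3 = 1/3
a | b = 2/3 | 1/3 = 2/3
a | a = 2/3 | 2/3 = 2/3
(a | b) -> (a | a) = 2/3 -> 2/3 = 1
(b & (~b & b)) & ((a | b) -> (a | a)) = 1/3 & 1 = 1/3
b -> a = 1/3 -> 2/3 = 1
(b -> a) -> b = 1 -> 1/3 = 1/3
a & b = 2/3 & 1/3 = 1/3
(a & b) <-> b = 1/3 <-> 1/3 = 1
b <-> b = 1/3 <-> 1/3 = 1
((a & b) <-> b) & (b <-> b) = 1 & 1 = 1
((b -> a) -> b) -> (((a & b) <-> b) & (b <-> b)) = 1/3 -> 1 = 1
((b & (~b & b)) & ((a | b) -> (a | a))) <-> (((b -> a) -> b) -> (((a & b) <-> b) & (b <-> b))) = 1/3 <-> 1 = 1/3
(((b & (a -> a)) -> ((b -> a) -> (b <-> a))) | (~a -> ((b | a) | (a -> a)))) & (((b & (~b & b)) & ((a | b) -> (a | a))) <-> (((b -> a) -> b) -> (((a & b) <-> b) & (b <-> b)))) = 1 & 1/3 = 1/3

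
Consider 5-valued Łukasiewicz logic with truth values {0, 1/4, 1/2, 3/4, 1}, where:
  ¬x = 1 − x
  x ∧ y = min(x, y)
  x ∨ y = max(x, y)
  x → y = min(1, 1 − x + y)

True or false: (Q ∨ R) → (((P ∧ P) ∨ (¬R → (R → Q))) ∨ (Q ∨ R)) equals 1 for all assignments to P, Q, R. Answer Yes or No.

Yes

At P = 0, Q = 1/2, R = 1/2, for instance:
Q ∨ R = 1/2 ∨ 1/2 = 1/2
P ∧ P = 0 ∧ 0 = 0
¬R = ¬1/2 = 1/2
R → Q = 1/2 → 1/2 = 1
¬R → (R → Q) = 1/2 → 1 = 1
(P ∧ P) ∨ (¬R → (R → Q)) = 0 ∨ 1 = 1
((P ∧ P) ∨ (¬R → (R → Q))) ∨ (Q ∨ R) = 1 ∨ 1/2 = 1
(Q ∨ R) → (((P ∧ P) ∨ (¬R → (R → Q))) ∨ (Q ∨ R)) = 1/2 → 1 = 1
and checking the remaining 124 assignments likewise gives ≥ 1 in every case.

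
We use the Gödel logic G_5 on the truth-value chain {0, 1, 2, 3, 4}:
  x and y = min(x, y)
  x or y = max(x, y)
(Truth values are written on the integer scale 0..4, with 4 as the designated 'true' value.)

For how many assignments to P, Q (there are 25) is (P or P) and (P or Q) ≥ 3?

10

value 4: 5 assignments (counts)
value 3: 5 assignments (counts)
value 2: 5 assignments
value 1: 5 assignments
value 0: 5 assignments
So 10 of the 25 assignments meet the threshold.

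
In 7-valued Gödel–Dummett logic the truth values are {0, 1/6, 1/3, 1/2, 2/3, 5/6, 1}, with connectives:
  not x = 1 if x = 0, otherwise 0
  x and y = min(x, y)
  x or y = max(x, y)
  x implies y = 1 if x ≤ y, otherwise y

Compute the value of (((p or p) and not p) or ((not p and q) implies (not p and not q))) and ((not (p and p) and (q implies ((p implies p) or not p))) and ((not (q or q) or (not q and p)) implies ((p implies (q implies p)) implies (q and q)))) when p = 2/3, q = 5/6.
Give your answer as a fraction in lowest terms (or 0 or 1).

p or p = 2/3 or 2/3 = 2/3
not p = not 2/3 = 0
(p or p) and not p = 2/3 and 0 = 0
not p = not 2/3 = 0
not p and q = 0 and 5/6 = 0
not p = not 2/3 = 0
not q = not 5/6 = 0
not p and not q = 0 and 0 = 0
(not p and q) implies (not p and not q) = 0 implies 0 = 1
((p or p) and not p) or ((not p and q) implies (not p and not q)) = 0 or 1 = 1
p and p = 2/3 and 2/3 = 2/3
not (p and p) = not 2/3 = 0
p implies p = 2/3 implies 2/3 = 1
not p = not 2/3 = 0
(p implies p) or not p = 1 or 0 = 1
q implies ((p implies p) or not p) = 5/6 implies 1 = 1
not (p and p) and (q implies ((p implies p) or not p)) = 0 and 1 = 0
q or q = 5/6 or 5/6 = 5/6
not (q or q) = not 5/6 = 0
not q = not 5/6 = 0
not q and p = 0 and 2/3 = 0
not (q or q) or (not q and p) = 0 or 0 = 0
q implies p = 5/6 implies 2/3 = 2/3
p implies (q implies p) = 2/3 implies 2/3 = 1
q and q = 5/6 and 5/6 = 5/6
(p implies (q implies p)) implies (q and q) = 1 implies 5/6 = 5/6
(not (q or q) or (not q and p)) implies ((p implies (q implies p)) implies (q and q)) = 0 implies 5/6 = 1
(not (p and p) and (q implies ((p implies p) or not p))) and ((not (q or q) or (not q and p)) implies ((p implies (q implies p)) implies (q and q))) = 0 and 1 = 0
(((p or p) and not p) or ((not p and q) implies (not p and not q))) and ((not (p and p) and (q implies ((p implies p) or not p))) and ((not (q or q) or (not q and p)) implies ((p implies (q implies p)) implies (q and q)))) = 1 and 0 = 0

0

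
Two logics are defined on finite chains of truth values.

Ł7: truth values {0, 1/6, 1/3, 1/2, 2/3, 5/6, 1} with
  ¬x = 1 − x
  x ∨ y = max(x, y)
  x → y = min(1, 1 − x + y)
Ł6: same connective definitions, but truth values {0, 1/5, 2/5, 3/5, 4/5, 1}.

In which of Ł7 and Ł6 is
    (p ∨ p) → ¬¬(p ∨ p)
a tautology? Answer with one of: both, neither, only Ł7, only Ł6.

both

In Ł7: every assignment gives 1 — tautology.
In Ł6: every assignment gives 1 — tautology.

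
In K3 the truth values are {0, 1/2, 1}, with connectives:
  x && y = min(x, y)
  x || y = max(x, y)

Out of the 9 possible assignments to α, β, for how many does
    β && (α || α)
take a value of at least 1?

α = 0, β = 0 ↦ 0  <
α = 0, β = 1/2 ↦ 0  <
α = 0, β = 1 ↦ 0  <
α = 1/2, β = 0 ↦ 0  <
α = 1/2, β = 1/2 ↦ 1/2  <
α = 1/2, β = 1 ↦ 1/2  <
α = 1, β = 0 ↦ 0  <
α = 1, β = 1/2 ↦ 1/2  <
α = 1, β = 1 ↦ 1  ≥
So 1 of the 9 assignments meets the threshold.

1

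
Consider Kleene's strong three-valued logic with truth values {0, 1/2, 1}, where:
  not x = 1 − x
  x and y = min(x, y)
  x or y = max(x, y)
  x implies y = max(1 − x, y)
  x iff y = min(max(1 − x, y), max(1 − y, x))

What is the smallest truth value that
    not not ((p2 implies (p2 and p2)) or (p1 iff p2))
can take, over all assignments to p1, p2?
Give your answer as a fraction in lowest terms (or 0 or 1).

Take p1 = 0, p2 = 1/2:
p2 and p2 = 1/2 and 1/2 = 1/2
p2 implies (p2 and p2) = 1/2 implies 1/2 = 1/2
p1 iff p2 = 0 iff 1/2 = 1/2
(p2 implies (p2 and p2)) or (p1 iff p2) = 1/2 or 1/2 = 1/2
not ((p2 implies (p2 and p2)) or (p1 iff p2)) = not 1/2 = 1/2
not not ((p2 implies (p2 and p2)) or (p1 iff p2)) = not 1/2 = 1/2
No assignment yields a value below 1/2, so this is the minimum.

1/2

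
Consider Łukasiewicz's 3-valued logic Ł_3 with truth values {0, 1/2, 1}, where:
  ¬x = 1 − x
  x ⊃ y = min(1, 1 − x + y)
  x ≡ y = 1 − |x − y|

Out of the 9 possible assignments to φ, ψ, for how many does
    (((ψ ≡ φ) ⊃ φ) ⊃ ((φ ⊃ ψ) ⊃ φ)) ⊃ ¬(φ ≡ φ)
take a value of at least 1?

1

φ = 0, ψ = 0 ↦ 0  <
φ = 0, ψ = 1/2 ↦ 1/2  <
φ = 0, ψ = 1 ↦ 1  ≥
φ = 1/2, ψ = 0 ↦ 0  <
φ = 1/2, ψ = 1/2 ↦ 0  <
φ = 1/2, ψ = 1 ↦ 1/2  <
φ = 1, ψ = 0 ↦ 0  <
φ = 1, ψ = 1/2 ↦ 0  <
φ = 1, ψ = 1 ↦ 0  <
So 1 of the 9 assignments meets the threshold.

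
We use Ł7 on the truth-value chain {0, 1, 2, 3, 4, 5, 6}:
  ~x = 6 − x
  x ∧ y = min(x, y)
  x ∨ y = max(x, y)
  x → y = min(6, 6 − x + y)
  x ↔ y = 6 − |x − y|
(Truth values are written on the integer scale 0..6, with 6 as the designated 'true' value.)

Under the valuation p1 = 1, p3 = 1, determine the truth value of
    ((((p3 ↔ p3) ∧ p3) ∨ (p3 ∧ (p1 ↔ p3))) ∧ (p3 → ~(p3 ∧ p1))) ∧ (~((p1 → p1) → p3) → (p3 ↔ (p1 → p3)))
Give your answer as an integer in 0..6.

p3 ↔ p3 = 1 ↔ 1 = 6
(p3 ↔ p3) ∧ p3 = 6 ∧ 1 = 1
p1 ↔ p3 = 1 ↔ 1 = 6
p3 ∧ (p1 ↔ p3) = 1 ∧ 6 = 1
((p3 ↔ p3) ∧ p3) ∨ (p3 ∧ (p1 ↔ p3)) = 1 ∨ 1 = 1
p3 ∧ p1 = 1 ∧ 1 = 1
~(p3 ∧ p1) = ~1 = 5
p3 → ~(p3 ∧ p1) = 1 → 5 = 6
(((p3 ↔ p3) ∧ p3) ∨ (p3 ∧ (p1 ↔ p3))) ∧ (p3 → ~(p3 ∧ p1)) = 1 ∧ 6 = 1
p1 → p1 = 1 → 1 = 6
(p1 → p1) → p3 = 6 → 1 = 1
~((p1 → p1) → p3) = ~1 = 5
p1 → p3 = 1 → 1 = 6
p3 ↔ (p1 → p3) = 1 ↔ 6 = 1
~((p1 → p1) → p3) → (p3 ↔ (p1 → p3)) = 5 → 1 = 2
((((p3 ↔ p3) ∧ p3) ∨ (p3 ∧ (p1 ↔ p3))) ∧ (p3 → ~(p3 ∧ p1))) ∧ (~((p1 → p1) → p3) → (p3 ↔ (p1 → p3))) = 1 ∧ 2 = 1

1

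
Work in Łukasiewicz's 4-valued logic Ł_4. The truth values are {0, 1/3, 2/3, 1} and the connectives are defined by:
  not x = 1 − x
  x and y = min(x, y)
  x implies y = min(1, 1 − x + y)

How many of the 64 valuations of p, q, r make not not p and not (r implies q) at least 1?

1

value 1: 1 assignment (counts)
value 2/3: 5 assignments
value 1/3: 12 assignments
value 0: 46 assignments
So 1 of the 64 assignments meets the threshold.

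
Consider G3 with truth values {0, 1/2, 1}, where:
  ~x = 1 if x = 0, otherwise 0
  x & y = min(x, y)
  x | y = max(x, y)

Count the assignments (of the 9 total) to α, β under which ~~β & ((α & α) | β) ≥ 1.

4

α = 0, β = 0 ↦ 0  <
α = 0, β = 1/2 ↦ 1/2  <
α = 0, β = 1 ↦ 1  ≥
α = 1/2, β = 0 ↦ 0  <
α = 1/2, β = 1/2 ↦ 1/2  <
α = 1/2, β = 1 ↦ 1  ≥
α = 1, β = 0 ↦ 0  <
α = 1, β = 1/2 ↦ 1  ≥
α = 1, β = 1 ↦ 1  ≥
So 4 of the 9 assignments meet the threshold.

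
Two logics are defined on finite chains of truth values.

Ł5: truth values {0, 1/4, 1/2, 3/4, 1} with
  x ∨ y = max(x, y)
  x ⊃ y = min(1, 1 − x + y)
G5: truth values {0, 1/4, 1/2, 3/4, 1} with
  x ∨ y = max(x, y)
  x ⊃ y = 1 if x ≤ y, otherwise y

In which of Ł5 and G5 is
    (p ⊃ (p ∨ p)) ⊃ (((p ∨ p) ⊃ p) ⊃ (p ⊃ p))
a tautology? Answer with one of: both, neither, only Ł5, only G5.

In Ł5: every assignment gives 1 — tautology.
In G5: every assignment gives 1 — tautology.

both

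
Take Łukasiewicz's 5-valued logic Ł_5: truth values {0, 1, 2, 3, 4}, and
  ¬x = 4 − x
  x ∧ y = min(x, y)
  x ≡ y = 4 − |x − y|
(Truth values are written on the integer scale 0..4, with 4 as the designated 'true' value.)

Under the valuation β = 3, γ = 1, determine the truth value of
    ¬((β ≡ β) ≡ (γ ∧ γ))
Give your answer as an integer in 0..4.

β ≡ β = 3 ≡ 3 = 4
γ ∧ γ = 1 ∧ 1 = 1
(β ≡ β) ≡ (γ ∧ γ) = 4 ≡ 1 = 1
¬((β ≡ β) ≡ (γ ∧ γ)) = ¬1 = 3

3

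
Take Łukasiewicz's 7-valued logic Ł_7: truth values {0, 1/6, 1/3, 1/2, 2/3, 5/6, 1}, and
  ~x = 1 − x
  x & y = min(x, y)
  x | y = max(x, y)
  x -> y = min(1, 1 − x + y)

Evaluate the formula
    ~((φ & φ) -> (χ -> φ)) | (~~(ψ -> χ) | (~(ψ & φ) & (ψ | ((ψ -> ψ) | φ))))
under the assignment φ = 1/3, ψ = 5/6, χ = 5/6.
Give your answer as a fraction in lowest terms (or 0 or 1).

1

φ & φ = 1/3 & 1/3 = 1/3
χ -> φ = 5/6 -> 1/3 = 1/2
(φ & φ) -> (χ -> φ) = 1/3 -> 1/2 = 1
~((φ & φ) -> (χ -> φ)) = ~1 = 0
ψ -> χ = 5/6 -> 5/6 = 1
~(ψ -> χ) = ~1 = 0
~~(ψ -> χ) = ~0 = 1
ψ & φ = 5/6 & 1/3 = 1/3
~(ψ & φ) = ~1/3 = 2/3
ψ -> ψ = 5/6 -> 5/6 = 1
(ψ -> ψ) | φ = 1 | 1/3 = 1
ψ | ((ψ -> ψ) | φ) = 5/6 | 1 = 1
~(ψ & φ) & (ψ | ((ψ -> ψ) | φ)) = 2/3 & 1 = 2/3
~~(ψ -> χ) | (~(ψ & φ) & (ψ | ((ψ -> ψ) | φ))) = 1 | 2/3 = 1
~((φ & φ) -> (χ -> φ)) | (~~(ψ -> χ) | (~(ψ & φ) & (ψ | ((ψ -> ψ) | φ)))) = 0 | 1 = 1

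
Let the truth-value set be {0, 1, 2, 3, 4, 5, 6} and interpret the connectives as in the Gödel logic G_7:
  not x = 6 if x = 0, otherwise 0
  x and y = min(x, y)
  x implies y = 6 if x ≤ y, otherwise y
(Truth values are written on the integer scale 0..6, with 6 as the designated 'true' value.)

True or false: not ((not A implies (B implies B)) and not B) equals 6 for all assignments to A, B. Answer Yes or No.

No

Counterexample: take A = 0, B = 0.
not A = not 0 = 6
B implies B = 0 implies 0 = 6
not A implies (B implies B) = 6 implies 6 = 6
not B = not 0 = 6
(not A implies (B implies B)) and not B = 6 and 6 = 6
not ((not A implies (B implies B)) and not B) = not 6 = 0
This gives 0 ≠ 6.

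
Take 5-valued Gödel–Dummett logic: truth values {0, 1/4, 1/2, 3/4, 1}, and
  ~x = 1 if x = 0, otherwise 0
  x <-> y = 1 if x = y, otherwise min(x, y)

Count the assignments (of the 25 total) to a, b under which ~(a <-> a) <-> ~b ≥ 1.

value 1: 20 assignments (counts)
value 0: 5 assignments
So 20 of the 25 assignments meet the threshold.

20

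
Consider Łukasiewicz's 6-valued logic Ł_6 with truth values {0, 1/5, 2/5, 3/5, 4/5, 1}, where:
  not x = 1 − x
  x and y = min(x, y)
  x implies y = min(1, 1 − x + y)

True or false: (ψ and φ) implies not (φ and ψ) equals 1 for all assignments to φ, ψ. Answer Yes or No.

No

Counterexample: take φ = 3/5, ψ = 3/5.
ψ and φ = 3/5 and 3/5 = 3/5
φ and ψ = 3/5 and 3/5 = 3/5
not (φ and ψ) = not 3/5 = 2/5
(ψ and φ) implies not (φ and ψ) = 3/5 implies 2/5 = 4/5
This gives 4/5 ≠ 1.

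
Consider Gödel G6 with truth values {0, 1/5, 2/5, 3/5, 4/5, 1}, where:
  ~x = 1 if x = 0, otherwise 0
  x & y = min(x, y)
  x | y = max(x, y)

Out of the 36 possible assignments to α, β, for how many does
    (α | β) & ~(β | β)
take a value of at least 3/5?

value 1: 1 assignment (counts)
value 4/5: 1 assignment (counts)
value 3/5: 1 assignment (counts)
value 2/5: 1 assignment
value 1/5: 1 assignment
value 0: 31 assignments
So 3 of the 36 assignments meet the threshold.

3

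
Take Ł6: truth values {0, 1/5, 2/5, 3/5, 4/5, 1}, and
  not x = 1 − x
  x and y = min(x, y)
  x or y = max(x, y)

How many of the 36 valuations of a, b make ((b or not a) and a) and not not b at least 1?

value 1: 1 assignment (counts)
value 4/5: 3 assignments
value 3/5: 5 assignments
value 2/5: 7 assignments
value 1/5: 9 assignments
value 0: 11 assignments
So 1 of the 36 assignments meets the threshold.

1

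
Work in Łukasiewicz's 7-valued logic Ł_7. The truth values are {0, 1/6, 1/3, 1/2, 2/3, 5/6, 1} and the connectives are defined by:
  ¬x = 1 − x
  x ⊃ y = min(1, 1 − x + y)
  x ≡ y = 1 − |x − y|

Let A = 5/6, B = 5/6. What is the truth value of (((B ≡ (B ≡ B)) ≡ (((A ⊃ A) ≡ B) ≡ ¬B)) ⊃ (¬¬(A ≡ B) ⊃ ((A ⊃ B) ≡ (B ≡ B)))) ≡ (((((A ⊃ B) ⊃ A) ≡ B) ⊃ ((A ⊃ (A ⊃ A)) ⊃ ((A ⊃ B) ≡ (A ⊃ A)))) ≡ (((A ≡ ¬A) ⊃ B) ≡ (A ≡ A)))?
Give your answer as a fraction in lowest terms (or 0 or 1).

1

B ≡ B = 5/6 ≡ 5/6 = 1
B ≡ (B ≡ B) = 5/6 ≡ 1 = 5/6
A ⊃ A = 5/6 ⊃ 5/6 = 1
(A ⊃ A) ≡ B = 1 ≡ 5/6 = 5/6
¬B = ¬5/6 = 1/6
((A ⊃ A) ≡ B) ≡ ¬B = 5/6 ≡ 1/6 = 1/3
(B ≡ (B ≡ B)) ≡ (((A ⊃ A) ≡ B) ≡ ¬B) = 5/6 ≡ 1/3 = 1/2
A ≡ B = 5/6 ≡ 5/6 = 1
¬(A ≡ B) = ¬1 = 0
¬¬(A ≡ B) = ¬0 = 1
A ⊃ B = 5/6 ⊃ 5/6 = 1
B ≡ B = 5/6 ≡ 5/6 = 1
(A ⊃ B) ≡ (B ≡ B) = 1 ≡ 1 = 1
¬¬(A ≡ B) ⊃ ((A ⊃ B) ≡ (B ≡ B)) = 1 ⊃ 1 = 1
((B ≡ (B ≡ B)) ≡ (((A ⊃ A) ≡ B) ≡ ¬B)) ⊃ (¬¬(A ≡ B) ⊃ ((A ⊃ B) ≡ (B ≡ B))) = 1/2 ⊃ 1 = 1
A ⊃ B = 5/6 ⊃ 5/6 = 1
(A ⊃ B) ⊃ A = 1 ⊃ 5/6 = 5/6
((A ⊃ B) ⊃ A) ≡ B = 5/6 ≡ 5/6 = 1
A ⊃ A = 5/6 ⊃ 5/6 = 1
A ⊃ (A ⊃ A) = 5/6 ⊃ 1 = 1
A ⊃ B = 5/6 ⊃ 5/6 = 1
A ⊃ A = 5/6 ⊃ 5/6 = 1
(A ⊃ B) ≡ (A ⊃ A) = 1 ≡ 1 = 1
(A ⊃ (A ⊃ A)) ⊃ ((A ⊃ B) ≡ (A ⊃ A)) = 1 ⊃ 1 = 1
(((A ⊃ B) ⊃ A) ≡ B) ⊃ ((A ⊃ (A ⊃ A)) ⊃ ((A ⊃ B) ≡ (A ⊃ A))) = 1 ⊃ 1 = 1
¬A = ¬5/6 = 1/6
A ≡ ¬A = 5/6 ≡ 1/6 = 1/3
(A ≡ ¬A) ⊃ B = 1/3 ⊃ 5/6 = 1
A ≡ A = 5/6 ≡ 5/6 = 1
((A ≡ ¬A) ⊃ B) ≡ (A ≡ A) = 1 ≡ 1 = 1
((((A ⊃ B) ⊃ A) ≡ B) ⊃ ((A ⊃ (A ⊃ A)) ⊃ ((A ⊃ B) ≡ (A ⊃ A)))) ≡ (((A ≡ ¬A) ⊃ B) ≡ (A ≡ A)) = 1 ≡ 1 = 1
(((B ≡ (B ≡ B)) ≡ (((A ⊃ A) ≡ B) ≡ ¬B)) ⊃ (¬¬(A ≡ B) ⊃ ((A ⊃ B) ≡ (B ≡ B)))) ≡ (((((A ⊃ B) ⊃ A) ≡ B) ⊃ ((A ⊃ (A ⊃ A)) ⊃ ((A ⊃ B) ≡ (A ⊃ A)))) ≡ (((A ≡ ¬A) ⊃ B) ≡ (A ≡ A))) = 1 ≡ 1 = 1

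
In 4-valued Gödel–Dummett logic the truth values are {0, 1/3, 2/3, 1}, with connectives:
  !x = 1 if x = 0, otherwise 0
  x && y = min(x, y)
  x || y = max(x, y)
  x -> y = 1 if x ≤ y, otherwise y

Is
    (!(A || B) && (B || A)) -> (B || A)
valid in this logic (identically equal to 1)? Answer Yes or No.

Yes

A = 0, B = 0 ↦ 1
A = 0, B = 1/3 ↦ 1
A = 0, B = 2/3 ↦ 1
A = 0, B = 1 ↦ 1
A = 1/3, B = 0 ↦ 1
A = 1/3, B = 1/3 ↦ 1
A = 1/3, B = 2/3 ↦ 1
A = 1/3, B = 1 ↦ 1
A = 2/3, B = 0 ↦ 1
A = 2/3, B = 1/3 ↦ 1
A = 2/3, B = 2/3 ↦ 1
A = 2/3, B = 1 ↦ 1
A = 1, B = 0 ↦ 1
A = 1, B = 1/3 ↦ 1
A = 1, B = 2/3 ↦ 1
A = 1, B = 1 ↦ 1
Every assignment gives a value ≥ 1.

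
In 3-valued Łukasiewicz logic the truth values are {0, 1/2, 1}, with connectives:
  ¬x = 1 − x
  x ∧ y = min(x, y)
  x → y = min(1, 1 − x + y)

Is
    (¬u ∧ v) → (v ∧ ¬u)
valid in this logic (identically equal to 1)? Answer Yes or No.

u = 0, v = 0 ↦ 1
u = 0, v = 1/2 ↦ 1
u = 0, v = 1 ↦ 1
u = 1/2, v = 0 ↦ 1
u = 1/2, v = 1/2 ↦ 1
u = 1/2, v = 1 ↦ 1
u = 1, v = 0 ↦ 1
u = 1, v = 1/2 ↦ 1
u = 1, v = 1 ↦ 1
Every assignment gives a value ≥ 1.

Yes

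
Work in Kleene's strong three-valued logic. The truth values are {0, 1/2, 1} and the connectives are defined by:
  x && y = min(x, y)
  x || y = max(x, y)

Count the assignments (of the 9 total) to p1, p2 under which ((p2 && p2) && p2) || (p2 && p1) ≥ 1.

p1 = 0, p2 = 0 ↦ 0  <
p1 = 0, p2 = 1/2 ↦ 1/2  <
p1 = 0, p2 = 1 ↦ 1  ≥
p1 = 1/2, p2 = 0 ↦ 0  <
p1 = 1/2, p2 = 1/2 ↦ 1/2  <
p1 = 1/2, p2 = 1 ↦ 1  ≥
p1 = 1, p2 = 0 ↦ 0  <
p1 = 1, p2 = 1/2 ↦ 1/2  <
p1 = 1, p2 = 1 ↦ 1  ≥
So 3 of the 9 assignments meet the threshold.

3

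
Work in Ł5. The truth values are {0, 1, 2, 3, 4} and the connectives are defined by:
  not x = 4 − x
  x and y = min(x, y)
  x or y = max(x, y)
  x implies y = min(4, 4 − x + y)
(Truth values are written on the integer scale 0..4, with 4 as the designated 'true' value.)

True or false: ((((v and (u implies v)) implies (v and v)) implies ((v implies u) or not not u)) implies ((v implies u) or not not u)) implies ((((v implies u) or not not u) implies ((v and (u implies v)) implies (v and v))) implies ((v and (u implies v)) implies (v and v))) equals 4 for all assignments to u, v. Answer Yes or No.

Yes

At u = 4, v = 3, for instance:
u implies v = 4 implies 3 = 3
v and (u implies v) = 3 and 3 = 3
v and v = 3 and 3 = 3
(v and (u implies v)) implies (v and v) = 3 implies 3 = 4
v implies u = 3 implies 4 = 4
not u = not 4 = 0
not not u = not 0 = 4
(v implies u) or not not u = 4 or 4 = 4
((v and (u implies v)) implies (v and v)) implies ((v implies u) or not not u) = 4 implies 4 = 4
(((v and (u implies v)) implies (v and v)) implies ((v implies u) or not not u)) implies ((v implies u) or not not u) = 4 implies 4 = 4
((v implies u) or not not u) implies ((v and (u implies v)) implies (v and v)) = 4 implies 4 = 4
(((v implies u) or not not u) implies ((v and (u implies v)) implies (v and v))) implies ((v and (u implies v)) implies (v and v)) = 4 implies 4 = 4
((((v and (u implies v)) implies (v and v)) implies ((v implies u) or not not u)) implies ((v implies u) or not not u)) implies ((((v implies u) or not not u) implies ((v and (u implies v)) implies (v and v))) implies ((v and (u implies v)) implies (v and v))) = 4 implies 4 = 4
and checking the remaining 24 assignments likewise gives ≥ 4 in every case.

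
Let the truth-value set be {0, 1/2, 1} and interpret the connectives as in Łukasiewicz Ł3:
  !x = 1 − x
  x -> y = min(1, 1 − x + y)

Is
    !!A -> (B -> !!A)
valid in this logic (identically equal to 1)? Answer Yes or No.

A = 0, B = 0 ↦ 1
A = 0, B = 1/2 ↦ 1
A = 0, B = 1 ↦ 1
A = 1/2, B = 0 ↦ 1
A = 1/2, B = 1/2 ↦ 1
A = 1/2, B = 1 ↦ 1
A = 1, B = 0 ↦ 1
A = 1, B = 1/2 ↦ 1
A = 1, B = 1 ↦ 1
Every assignment gives a value ≥ 1.

Yes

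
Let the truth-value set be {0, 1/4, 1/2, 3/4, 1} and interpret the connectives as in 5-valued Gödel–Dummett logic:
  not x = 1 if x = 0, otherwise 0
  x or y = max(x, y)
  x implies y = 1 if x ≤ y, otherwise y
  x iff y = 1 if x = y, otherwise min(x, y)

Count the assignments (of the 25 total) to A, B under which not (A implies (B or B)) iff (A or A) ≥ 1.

6

value 1: 6 assignments (counts)
value 3/4: 1 assignment
value 1/2: 1 assignment
value 1/4: 1 assignment
value 0: 16 assignments
So 6 of the 25 assignments meet the threshold.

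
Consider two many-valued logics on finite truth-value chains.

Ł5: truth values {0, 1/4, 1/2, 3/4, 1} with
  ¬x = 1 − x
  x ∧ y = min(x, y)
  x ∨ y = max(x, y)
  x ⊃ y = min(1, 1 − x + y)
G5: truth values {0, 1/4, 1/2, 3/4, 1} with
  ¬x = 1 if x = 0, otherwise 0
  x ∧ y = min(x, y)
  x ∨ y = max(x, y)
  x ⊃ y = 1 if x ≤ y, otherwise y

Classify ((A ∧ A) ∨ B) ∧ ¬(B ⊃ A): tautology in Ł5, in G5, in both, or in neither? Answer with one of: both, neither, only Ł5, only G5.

In Ł5: at A = 0, B = 0 the value is 0 — not a tautology.
In G5: at A = 0, B = 0 the value is 0 — not a tautology.

neither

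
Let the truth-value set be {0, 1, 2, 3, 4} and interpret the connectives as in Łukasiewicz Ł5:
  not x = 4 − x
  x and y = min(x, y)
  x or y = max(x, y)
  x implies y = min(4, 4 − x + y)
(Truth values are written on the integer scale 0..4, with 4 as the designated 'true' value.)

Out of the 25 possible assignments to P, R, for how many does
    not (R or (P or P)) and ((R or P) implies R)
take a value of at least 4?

1

value 4: 1 assignment (counts)
value 3: 3 assignments
value 2: 5 assignments
value 1: 7 assignments
value 0: 9 assignments
So 1 of the 25 assignments meets the threshold.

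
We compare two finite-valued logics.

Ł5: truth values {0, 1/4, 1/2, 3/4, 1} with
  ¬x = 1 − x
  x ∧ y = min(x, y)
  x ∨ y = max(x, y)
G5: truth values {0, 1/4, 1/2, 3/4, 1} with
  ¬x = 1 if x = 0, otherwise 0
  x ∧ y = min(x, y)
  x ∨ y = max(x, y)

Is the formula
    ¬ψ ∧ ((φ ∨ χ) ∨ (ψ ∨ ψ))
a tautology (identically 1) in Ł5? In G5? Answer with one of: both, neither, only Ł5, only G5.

In Ł5: at φ = 0, ψ = 0, χ = 0 the value is 0 — not a tautology.
In G5: at φ = 0, ψ = 0, χ = 0 the value is 0 — not a tautology.

neither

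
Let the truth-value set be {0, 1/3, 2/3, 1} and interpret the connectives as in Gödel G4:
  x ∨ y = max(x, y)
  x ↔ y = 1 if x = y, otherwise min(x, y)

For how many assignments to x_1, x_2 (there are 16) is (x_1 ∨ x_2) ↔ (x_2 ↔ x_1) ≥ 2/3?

4

x_1 = 0, x_2 = 0 ↦ 0  <
x_1 = 0, x_2 = 1/3 ↦ 0  <
x_1 = 0, x_2 = 2/3 ↦ 0  <
x_1 = 0, x_2 = 1 ↦ 0  <
x_1 = 1/3, x_2 = 0 ↦ 0  <
x_1 = 1/3, x_2 = 1/3 ↦ 1/3  <
x_1 = 1/3, x_2 = 2/3 ↦ 1/3  <
x_1 = 1/3, x_2 = 1 ↦ 1/3  <
x_1 = 2/3, x_2 = 0 ↦ 0  <
x_1 = 2/3, x_2 = 1/3 ↦ 1/3  <
x_1 = 2/3, x_2 = 2/3 ↦ 2/3  ≥
x_1 = 2/3, x_2 = 1 ↦ 2/3  ≥
x_1 = 1, x_2 = 0 ↦ 0  <
x_1 = 1, x_2 = 1/3 ↦ 1/3  <
x_1 = 1, x_2 = 2/3 ↦ 2/3  ≥
x_1 = 1, x_2 = 1 ↦ 1  ≥
So 4 of the 16 assignments meet the threshold.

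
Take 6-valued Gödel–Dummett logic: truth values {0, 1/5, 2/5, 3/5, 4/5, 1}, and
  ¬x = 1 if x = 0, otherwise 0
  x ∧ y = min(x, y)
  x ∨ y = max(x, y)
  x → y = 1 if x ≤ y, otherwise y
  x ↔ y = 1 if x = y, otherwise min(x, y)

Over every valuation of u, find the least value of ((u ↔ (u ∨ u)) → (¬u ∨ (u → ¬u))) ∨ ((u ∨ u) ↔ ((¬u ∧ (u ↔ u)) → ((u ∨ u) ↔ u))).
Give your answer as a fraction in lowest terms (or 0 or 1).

1/5

Take u = 1/5:
u ∨ u = 1/5 ∨ 1/5 = 1/5
u ↔ (u ∨ u) = 1/5 ↔ 1/5 = 1
¬u = ¬1/5 = 0
¬u = ¬1/5 = 0
u → ¬u = 1/5 → 0 = 0
¬u ∨ (u → ¬u) = 0 ∨ 0 = 0
(u ↔ (u ∨ u)) → (¬u ∨ (u → ¬u)) = 1 → 0 = 0
u ∨ u = 1/5 ∨ 1/5 = 1/5
¬u = ¬1/5 = 0
u ↔ u = 1/5 ↔ 1/5 = 1
¬u ∧ (u ↔ u) = 0 ∧ 1 = 0
u ∨ u = 1/5 ∨ 1/5 = 1/5
(u ∨ u) ↔ u = 1/5 ↔ 1/5 = 1
(¬u ∧ (u ↔ u)) → ((u ∨ u) ↔ u) = 0 → 1 = 1
(u ∨ u) ↔ ((¬u ∧ (u ↔ u)) → ((u ∨ u) ↔ u)) = 1/5 ↔ 1 = 1/5
((u ↔ (u ∨ u)) → (¬u ∨ (u → ¬u))) ∨ ((u ∨ u) ↔ ((¬u ∧ (u ↔ u)) → ((u ∨ u) ↔ u))) = 0 ∨ 1/5 = 1/5
No assignment yields a value below 1/5, so this is the minimum.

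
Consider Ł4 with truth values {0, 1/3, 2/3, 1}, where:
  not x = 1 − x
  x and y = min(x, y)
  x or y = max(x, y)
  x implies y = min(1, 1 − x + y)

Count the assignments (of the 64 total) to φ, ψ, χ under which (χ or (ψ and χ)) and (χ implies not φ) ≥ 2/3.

value 1: 4 assignments (counts)
value 2/3: 16 assignments (counts)
value 1/3: 24 assignments
value 0: 20 assignments
So 20 of the 64 assignments meet the threshold.

20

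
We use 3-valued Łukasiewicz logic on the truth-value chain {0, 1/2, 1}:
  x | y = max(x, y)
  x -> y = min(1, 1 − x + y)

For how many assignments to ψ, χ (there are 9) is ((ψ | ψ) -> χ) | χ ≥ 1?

ψ = 0, χ = 0 ↦ 1  ≥
ψ = 0, χ = 1/2 ↦ 1  ≥
ψ = 0, χ = 1 ↦ 1  ≥
ψ = 1/2, χ = 0 ↦ 1/2  <
ψ = 1/2, χ = 1/2 ↦ 1  ≥
ψ = 1/2, χ = 1 ↦ 1  ≥
ψ = 1, χ = 0 ↦ 0  <
ψ = 1, χ = 1/2 ↦ 1/2  <
ψ = 1, χ = 1 ↦ 1  ≥
So 6 of the 9 assignments meet the threshold.

6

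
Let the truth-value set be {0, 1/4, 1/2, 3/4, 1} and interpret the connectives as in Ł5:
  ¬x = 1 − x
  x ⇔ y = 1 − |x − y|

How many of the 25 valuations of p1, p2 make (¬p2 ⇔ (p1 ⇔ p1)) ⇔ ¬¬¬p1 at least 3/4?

13

value 1: 5 assignments (counts)
value 3/4: 8 assignments (counts)
value 1/2: 6 assignments
value 1/4: 4 assignments
value 0: 2 assignments
So 13 of the 25 assignments meet the threshold.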